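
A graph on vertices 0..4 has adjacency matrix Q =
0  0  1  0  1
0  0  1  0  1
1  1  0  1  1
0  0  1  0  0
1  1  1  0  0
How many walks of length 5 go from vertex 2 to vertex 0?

38

The number of length-5 walks from vertex 2 to vertex 0 is entry (2,0) of Q⁵, where Q is the adjacency matrix.
Q² = [[2, 2, 1, 1, 1], [2, 2, 1, 1, 1], [1, 1, 4, 0, 2], [1, 1, 0, 1, 1], [1, 1, 2, 1, 3]]
Q³ = [[2, 2, 6, 1, 5], [2, 2, 6, 1, 5], [6, 6, 4, 4, 6], [1, 1, 4, 0, 2], [5, 5, 6, 2, 4]]
Q⁴ = [[11, 11, 10, 6, 10], [11, 11, 10, 6, 10], [10, 10, 22, 4, 16], [6, 6, 4, 4, 6], [10, 10, 16, 6, 16]]
Q⁵ = [[20, 20, 38, 10, 32], [20, 20, 38, 10, 32], [38, 38, 40, 22, 42], [10, 10, 22, 4, 16], [32, 32, 42, 16, 36]]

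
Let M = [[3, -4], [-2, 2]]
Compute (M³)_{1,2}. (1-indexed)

-108

M² = [[17, -20], [-10, 12]]
M³ = [[91, -108], [-54, 64]]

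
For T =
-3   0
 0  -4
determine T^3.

T^2 = [[9, 0], [0, 16]]
T^3 = [[-27, 0], [0, -64]]

[[-27, 0], [0, -64]]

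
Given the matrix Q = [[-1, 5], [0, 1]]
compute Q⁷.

Q² = I (check: tr Q = 0 and det Q = -1), so Q⁷ = Q since 7 is odd.

[[-1, 5], [0, 1]]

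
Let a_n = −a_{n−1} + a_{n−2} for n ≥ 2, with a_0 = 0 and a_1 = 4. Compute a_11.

356

With companion matrix T = [[−1, 1], [1, 0]], [a_n, a_{n−1}]ᵀ = T·[a_{n−1}, a_{n−2}]ᵀ, so [a_11, a_10]ᵀ = T^10·[a_1, a_0]ᵀ.
T^10 = [[89, −55], [−55, 34]], giving [a_11, a_10]ᵀ = [[356], [−220]].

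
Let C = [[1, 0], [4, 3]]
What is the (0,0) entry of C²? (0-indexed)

1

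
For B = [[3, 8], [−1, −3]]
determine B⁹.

B² = I (check: tr B = 0 and det B = −1), so B⁹ = B since 9 is odd.

[[3, 8], [−1, −3]]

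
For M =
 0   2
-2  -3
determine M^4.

M^2 = [[-4, -6], [6, 5]]
M^3 = [[12, 10], [-10, -3]]
M^4 = [[-20, -6], [6, -11]]

[[-20, -6], [6, -11]]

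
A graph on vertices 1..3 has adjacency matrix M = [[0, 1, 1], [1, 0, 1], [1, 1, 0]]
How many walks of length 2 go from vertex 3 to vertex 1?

1

The number of length-2 walks from vertex 3 to vertex 1 is entry (3,1) of M², where M is the adjacency matrix.
M² = [[2, 1, 1], [1, 2, 1], [1, 1, 2]]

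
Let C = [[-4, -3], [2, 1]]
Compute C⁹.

tr C = -3 and det C = 2, so the characteristic polynomial is λ² − (-3)λ + (2) with roots -1 and -2.
Eigenvectors give P = [[-1, -3], [1, 2]] with P⁻¹ = [[2, 3], [-1, -1]], and C = P·diag(-1, -2)·P⁻¹.
Then C⁹ = P·diag(-1, -512)·P⁻¹ = [[1, 1536], [-1, -1024]] · [[2, 3], [-1, -1]] = [[-1534, -1533], [1022, 1021]].

[[-1534, -1533], [1022, 1021]]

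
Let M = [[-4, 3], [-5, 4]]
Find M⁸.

[[1, 0], [0, 1]]

M² = I (check: tr M = 0 and det M = -1), so M⁸ = I since 8 is even.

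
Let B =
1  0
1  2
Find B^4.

tr B = 3 and det B = 2, so the characteristic polynomial is λ² − (3)λ + (2) with roots 2 and 1.
Eigenvectors give P = [[0, −1], [1, 1]] with P⁻¹ = [[1, 1], [−1, 0]], and B = P·diag(2, 1)·P⁻¹.
Then B^4 = P·diag(16, 1)·P⁻¹ = [[0, −1], [16, 1]] · [[1, 1], [−1, 0]] = [[1, 0], [15, 16]].

[[1, 0], [15, 16]]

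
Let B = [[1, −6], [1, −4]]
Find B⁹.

tr B = −3 and det B = 2, so the characteristic polynomial is λ² − (−3)λ + (2) with roots −1 and −2.
Eigenvectors give P = [[3, 2], [1, 1]] with P⁻¹ = [[1, −2], [−1, 3]], and B = P·diag(−1, −2)·P⁻¹.
Then B⁹ = P·diag(−1, −512)·P⁻¹ = [[−3, −1024], [−1, −512]] · [[1, −2], [−1, 3]] = [[1021, −3066], [511, −1534]].

[[1021, −3066], [511, −1534]]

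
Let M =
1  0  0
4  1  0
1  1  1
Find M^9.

[[1, 0, 0], [36, 1, 0], [153, 9, 1]]

M = I + N where N = [[0, 0, 0], [4, 0, 0], [1, 1, 0]] is strictly lower-triangular, so N^3 = 0.
(I + N)^9 = I + 9·N + 36·N^2 = [[1, 0, 0], [36, 1, 0], [153, 9, 1]].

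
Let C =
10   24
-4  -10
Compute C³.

[[40, 96], [-16, -40]]

tr C = 0 and det C = -4, so the characteristic polynomial is λ² − (0)λ + (-4) with roots 2 and -2.
Eigenvectors give P = [[-3, 2], [1, -1]] with P⁻¹ = [[-1, -2], [-1, -3]], and C = P·diag(2, -2)·P⁻¹.
Then C³ = P·diag(8, -8)·P⁻¹ = [[-24, -16], [8, 8]] · [[-1, -2], [-1, -3]] = [[40, 96], [-16, -40]].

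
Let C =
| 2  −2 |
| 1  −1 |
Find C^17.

C² = C (a projection; rank 1, trace 1), so C^17 = C.

[[2, −2], [1, −1]]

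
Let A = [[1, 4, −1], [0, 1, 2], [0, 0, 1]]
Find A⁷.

[[1, 28, 161], [0, 1, 14], [0, 0, 1]]

A = I + N where N = [[0, 4, −1], [0, 0, 2], [0, 0, 0]] is strictly upper-triangular, so N³ = 0.
(I + N)⁷ = I + 7·N + 21·N² = [[1, 28, 161], [0, 1, 14], [0, 0, 1]].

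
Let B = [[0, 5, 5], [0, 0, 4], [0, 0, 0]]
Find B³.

[[0, 0, 0], [0, 0, 0], [0, 0, 0]]

B is strictly triangular, hence nilpotent: B³ = 0, so B³ = 0.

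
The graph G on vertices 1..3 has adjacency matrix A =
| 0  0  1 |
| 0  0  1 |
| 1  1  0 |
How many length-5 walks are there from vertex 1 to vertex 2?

The number of length-5 walks from vertex 1 to vertex 2 is entry (1,2) of A⁵, where A is the adjacency matrix.
A² = [[1, 1, 0], [1, 1, 0], [0, 0, 2]]
A³ = [[0, 0, 2], [0, 0, 2], [2, 2, 0]]
A⁴ = [[2, 2, 0], [2, 2, 0], [0, 0, 4]]
A⁵ = [[0, 0, 4], [0, 0, 4], [4, 4, 0]]

0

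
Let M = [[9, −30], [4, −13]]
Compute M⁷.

[[10929, −32790], [4372, −13117]]

tr M = −4 and det M = 3, so the characteristic polynomial is λ² − (−4)λ + (3) with roots −3 and −1.
Eigenvectors give P = [[−5, 3], [−2, 1]] with P⁻¹ = [[1, −3], [2, −5]], and M = P·diag(−3, −1)·P⁻¹.
Then M⁷ = P·diag(−2187, −1)·P⁻¹ = [[10935, −3], [4374, −1]] · [[1, −3], [2, −5]] = [[10929, −32790], [4372, −13117]].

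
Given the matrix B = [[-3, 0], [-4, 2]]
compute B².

[[9, 0], [4, 4]]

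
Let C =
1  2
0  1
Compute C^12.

C = I + N where N = [[0, 2], [0, 0]] is strictly upper-triangular, so N^2 = 0.
(I + N)^12 = I + 12·N = [[1, 24], [0, 1]].

[[1, 24], [0, 1]]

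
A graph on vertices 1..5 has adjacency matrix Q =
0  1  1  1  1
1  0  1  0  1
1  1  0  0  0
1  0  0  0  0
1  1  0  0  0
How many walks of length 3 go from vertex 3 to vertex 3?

The number of length-3 walks from vertex 3 to vertex 3 is entry (3,3) of Q³, where Q is the adjacency matrix.
Q² = [[4, 2, 1, 0, 1], [2, 3, 1, 1, 1], [1, 1, 2, 1, 2], [0, 1, 1, 1, 1], [1, 1, 2, 1, 2]]
Q³ = [[4, 6, 6, 4, 6], [6, 4, 5, 2, 5], [6, 5, 2, 1, 2], [4, 2, 1, 0, 1], [6, 5, 2, 1, 2]]

2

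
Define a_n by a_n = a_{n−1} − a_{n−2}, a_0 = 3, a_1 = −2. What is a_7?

−2

With companion matrix Q = [[1, −1], [1, 0]], [a_n, a_{n−1}]ᵀ = Q·[a_{n−1}, a_{n−2}]ᵀ, so [a_7, a_6]ᵀ = Q⁶·[a_1, a_0]ᵀ.
Q⁶ = [[1, 0], [0, 1]], giving [a_7, a_6]ᵀ = [[−2], [3]].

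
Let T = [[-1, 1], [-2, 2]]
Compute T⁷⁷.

[[-1, 1], [-2, 2]]

T² = T (a projection; rank 1, trace 1), so T⁷⁷ = T.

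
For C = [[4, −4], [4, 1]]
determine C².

[[0, −20], [20, −15]]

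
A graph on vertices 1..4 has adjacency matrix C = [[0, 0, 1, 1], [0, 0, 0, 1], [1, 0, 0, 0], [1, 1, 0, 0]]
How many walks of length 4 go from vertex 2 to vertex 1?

3

The number of length-4 walks from vertex 2 to vertex 1 is entry (2,1) of C⁴, where C is the adjacency matrix.
C² = [[2, 1, 0, 0], [1, 1, 0, 0], [0, 0, 1, 1], [0, 0, 1, 2]]
C³ = [[0, 0, 2, 3], [0, 0, 1, 2], [2, 1, 0, 0], [3, 2, 0, 0]]
C⁴ = [[5, 3, 0, 0], [3, 2, 0, 0], [0, 0, 2, 3], [0, 0, 3, 5]]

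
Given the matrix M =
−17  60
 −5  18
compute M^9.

tr M = 1 and det M = −6, so the characteristic polynomial is λ² − (1)λ + (−6) with roots 3 and −2.
Eigenvectors give P = [[−3, 4], [−1, 1]] with P⁻¹ = [[1, −4], [1, −3]], and M = P·diag(3, −2)·P⁻¹.
Then M^9 = P·diag(19683, −512)·P⁻¹ = [[−59049, −2048], [−19683, −512]] · [[1, −4], [1, −3]] = [[−61097, 242340], [−20195, 80268]].

[[−61097, 242340], [−20195, 80268]]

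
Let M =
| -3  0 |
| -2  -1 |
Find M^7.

tr M = -4 and det M = 3, so the characteristic polynomial is λ² − (-4)λ + (3) with roots -1 and -3.
Eigenvectors give P = [[0, -1], [-1, -1]] with P⁻¹ = [[1, -1], [-1, 0]], and M = P·diag(-1, -3)·P⁻¹.
Then M^7 = P·diag(-1, -2187)·P⁻¹ = [[0, 2187], [1, 2187]] · [[1, -1], [-1, 0]] = [[-2187, 0], [-2186, -1]].

[[-2187, 0], [-2186, -1]]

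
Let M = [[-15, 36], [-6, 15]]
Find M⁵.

[[-1215, 2916], [-486, 1215]]

tr M = 0 and det M = -9, so the characteristic polynomial is λ² − (0)λ + (-9) with roots 3 and -3.
Eigenvectors give P = [[2, 3], [1, 1]] with P⁻¹ = [[-1, 3], [1, -2]], and M = P·diag(3, -3)·P⁻¹.
Then M⁵ = P·diag(243, -243)·P⁻¹ = [[486, -729], [243, -243]] · [[-1, 3], [1, -2]] = [[-1215, 2916], [-486, 1215]].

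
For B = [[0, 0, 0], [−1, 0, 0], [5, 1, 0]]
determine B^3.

B is strictly triangular, hence nilpotent: B^3 = 0, so B^3 = 0.

[[0, 0, 0], [0, 0, 0], [0, 0, 0]]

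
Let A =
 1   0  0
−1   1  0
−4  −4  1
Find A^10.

A = I + N where N = [[0, 0, 0], [−1, 0, 0], [−4, −4, 0]] is strictly lower-triangular, so N^3 = 0.
(I + N)^10 = I + 10·N + 45·N^2 = [[1, 0, 0], [−10, 1, 0], [140, −40, 1]].

[[1, 0, 0], [−10, 1, 0], [140, −40, 1]]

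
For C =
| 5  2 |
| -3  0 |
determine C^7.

[[6305, 4118], [-6177, -3990]]

tr C = 5 and det C = 6, so the characteristic polynomial is λ² − (5)λ + (6) with roots 2 and 3.
Eigenvectors give P = [[-2, -1], [3, 1]] with P⁻¹ = [[1, 1], [-3, -2]], and C = P·diag(2, 3)·P⁻¹.
Then C^7 = P·diag(128, 2187)·P⁻¹ = [[-256, -2187], [384, 2187]] · [[1, 1], [-3, -2]] = [[6305, 4118], [-6177, -3990]].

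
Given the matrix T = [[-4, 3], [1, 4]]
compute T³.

[[-76, 57], [19, 76]]

T² = [[19, 0], [0, 19]]
T³ = [[-76, 57], [19, 76]]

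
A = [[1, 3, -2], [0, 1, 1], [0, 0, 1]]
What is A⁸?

A = I + N where N = [[0, 3, -2], [0, 0, 1], [0, 0, 0]] is strictly upper-triangular, so N³ = 0.
(I + N)⁸ = I + 8·N + 28·N² = [[1, 24, 68], [0, 1, 8], [0, 0, 1]].

[[1, 24, 68], [0, 1, 8], [0, 0, 1]]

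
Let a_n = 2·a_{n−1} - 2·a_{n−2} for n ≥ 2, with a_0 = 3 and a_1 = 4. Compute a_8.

48

With companion matrix A = [[2, -2], [1, 0]], [a_n, a_{n−1}]ᵀ = A·[a_{n−1}, a_{n−2}]ᵀ, so [a_8, a_7]ᵀ = A⁷·[a_1, a_0]ᵀ.
A⁷ = [[0, 16], [-8, 16]], giving [a_8, a_7]ᵀ = [[48], [16]].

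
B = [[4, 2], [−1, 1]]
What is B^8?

[[12866, 12610], [−6305, −6049]]

tr B = 5 and det B = 6, so the characteristic polynomial is λ² − (5)λ + (6) with roots 2 and 3.
Eigenvectors give P = [[−1, 2], [1, −1]] with P⁻¹ = [[1, 2], [1, 1]], and B = P·diag(2, 3)·P⁻¹.
Then B^8 = P·diag(256, 6561)·P⁻¹ = [[−256, 13122], [256, −6561]] · [[1, 2], [1, 1]] = [[12866, 12610], [−6305, −6049]].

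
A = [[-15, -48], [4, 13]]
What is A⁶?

[[2913, 8736], [-728, -2183]]

tr A = -2 and det A = -3, so the characteristic polynomial is λ² − (-2)λ + (-3) with roots -3 and 1.
Eigenvectors give P = [[4, -3], [-1, 1]] with P⁻¹ = [[1, 3], [1, 4]], and A = P·diag(-3, 1)·P⁻¹.
Then A⁶ = P·diag(729, 1)·P⁻¹ = [[2916, -3], [-729, 1]] · [[1, 3], [1, 4]] = [[2913, 8736], [-728, -2183]].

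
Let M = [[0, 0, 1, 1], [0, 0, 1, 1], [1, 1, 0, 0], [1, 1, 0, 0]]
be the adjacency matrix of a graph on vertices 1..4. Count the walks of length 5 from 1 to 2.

0

The number of length-5 walks from vertex 1 to vertex 2 is entry (1,2) of M^5, where M is the adjacency matrix.
M^2 = [[2, 2, 0, 0], [2, 2, 0, 0], [0, 0, 2, 2], [0, 0, 2, 2]]
M^3 = [[0, 0, 4, 4], [0, 0, 4, 4], [4, 4, 0, 0], [4, 4, 0, 0]]
M^4 = [[8, 8, 0, 0], [8, 8, 0, 0], [0, 0, 8, 8], [0, 0, 8, 8]]
M^5 = [[0, 0, 16, 16], [0, 0, 16, 16], [16, 16, 0, 0], [16, 16, 0, 0]]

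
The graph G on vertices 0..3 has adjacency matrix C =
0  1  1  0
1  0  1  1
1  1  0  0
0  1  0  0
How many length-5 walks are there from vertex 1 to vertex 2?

17

The number of length-5 walks from vertex 1 to vertex 2 is entry (1,2) of C⁵, where C is the adjacency matrix.
C² = [[2, 1, 1, 1], [1, 3, 1, 0], [1, 1, 2, 1], [1, 0, 1, 1]]
C³ = [[2, 4, 3, 1], [4, 2, 4, 3], [3, 4, 2, 1], [1, 3, 1, 0]]
C⁴ = [[7, 6, 6, 4], [6, 11, 6, 2], [6, 6, 7, 4], [4, 2, 4, 3]]
C⁵ = [[12, 17, 13, 6], [17, 14, 17, 11], [13, 17, 12, 6], [6, 11, 6, 2]]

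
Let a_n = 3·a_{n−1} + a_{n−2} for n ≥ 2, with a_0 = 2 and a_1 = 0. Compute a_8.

With companion matrix B = [[3, 1], [1, 0]], [a_n, a_{n−1}]ᵀ = B·[a_{n−1}, a_{n−2}]ᵀ, so [a_8, a_7]ᵀ = B^7·[a_1, a_0]ᵀ.
B^7 = [[3927, 1189], [1189, 360]], giving [a_8, a_7]ᵀ = [[2378], [720]].

2378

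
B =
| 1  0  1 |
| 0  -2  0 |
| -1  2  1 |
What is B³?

B² = [[0, 2, 2], [0, 4, 0], [-2, -2, 0]]
B³ = [[-2, 0, 2], [0, -8, 0], [-2, 4, -2]]

[[-2, 0, 2], [0, -8, 0], [-2, 4, -2]]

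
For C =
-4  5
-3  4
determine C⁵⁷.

[[-4, 5], [-3, 4]]

C² = I (check: tr C = 0 and det C = -1), so C⁵⁷ = C since 57 is odd.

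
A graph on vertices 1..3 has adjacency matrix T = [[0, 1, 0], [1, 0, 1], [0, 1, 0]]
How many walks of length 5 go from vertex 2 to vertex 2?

0

The number of length-5 walks from vertex 2 to vertex 2 is entry (2,2) of T^5, where T is the adjacency matrix.
T^2 = [[1, 0, 1], [0, 2, 0], [1, 0, 1]]
T^3 = [[0, 2, 0], [2, 0, 2], [0, 2, 0]]
T^4 = [[2, 0, 2], [0, 4, 0], [2, 0, 2]]
T^5 = [[0, 4, 0], [4, 0, 4], [0, 4, 0]]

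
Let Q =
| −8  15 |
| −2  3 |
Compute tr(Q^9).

tr Q = −5 and det Q = 6, so the characteristic polynomial is λ² − (−5)λ + (6) with roots −3 and −2.
Eigenvectors give P = [[3, −5], [1, −2]] with P⁻¹ = [[2, −5], [1, −3]], and Q = P·diag(−3, −2)·P⁻¹.
Then Q^9 = P·diag(−19683, −512)·P⁻¹ = [[−59049, 2560], [−19683, 1024]] · [[2, −5], [1, −3]] = [[−115538, 287565], [−38342, 95343]].

−20195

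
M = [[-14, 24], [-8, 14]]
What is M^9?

tr M = 0 and det M = -4, so the characteristic polynomial is λ² − (0)λ + (-4) with roots -2 and 2.
Eigenvectors give P = [[2, 3], [1, 2]] with P⁻¹ = [[2, -3], [-1, 2]], and M = P·diag(-2, 2)·P⁻¹.
Then M^9 = P·diag(-512, 512)·P⁻¹ = [[-1024, 1536], [-512, 1024]] · [[2, -3], [-1, 2]] = [[-3584, 6144], [-2048, 3584]].

[[-3584, 6144], [-2048, 3584]]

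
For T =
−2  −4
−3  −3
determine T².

[[16, 20], [15, 21]]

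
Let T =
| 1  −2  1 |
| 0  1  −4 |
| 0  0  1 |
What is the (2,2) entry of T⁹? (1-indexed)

T = I + N where N = [[0, −2, 1], [0, 0, −4], [0, 0, 0]] is strictly upper-triangular, so N³ = 0.
(I + N)⁹ = I + 9·N + 36·N² = [[1, −18, 297], [0, 1, −36], [0, 0, 1]].

1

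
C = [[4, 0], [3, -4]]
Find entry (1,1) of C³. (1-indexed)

64

C² = [[16, 0], [0, 16]]
C³ = [[64, 0], [48, -64]]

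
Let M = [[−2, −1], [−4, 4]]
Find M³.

[[−8, −16], [−64, 88]]

M² = [[8, −2], [−8, 20]]
M³ = [[−8, −16], [−64, 88]]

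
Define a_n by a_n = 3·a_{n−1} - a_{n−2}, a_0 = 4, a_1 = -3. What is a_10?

With companion matrix C = [[3, -1], [1, 0]], [a_n, a_{n−1}]ᵀ = C·[a_{n−1}, a_{n−2}]ᵀ, so [a_10, a_9]ᵀ = C⁹·[a_1, a_0]ᵀ.
C⁹ = [[6765, -2584], [2584, -987]], giving [a_10, a_9]ᵀ = [[-30631], [-11700]].

-30631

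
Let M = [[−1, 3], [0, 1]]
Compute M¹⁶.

M² = I (check: tr M = 0 and det M = −1), so M¹⁶ = I since 16 is even.

[[1, 0], [0, 1]]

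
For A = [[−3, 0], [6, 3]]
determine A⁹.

tr A = 0 and det A = −9, so the characteristic polynomial is λ² − (0)λ + (−9) with roots −3 and 3.
Eigenvectors give P = [[−1, 0], [1, 1]] with P⁻¹ = [[−1, 0], [1, 1]], and A = P·diag(−3, 3)·P⁻¹.
Then A⁹ = P·diag(−19683, 19683)·P⁻¹ = [[19683, 0], [−19683, 19683]] · [[−1, 0], [1, 1]] = [[−19683, 0], [39366, 19683]].

[[−19683, 0], [39366, 19683]]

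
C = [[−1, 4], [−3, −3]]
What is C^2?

[[−11, −16], [12, −3]]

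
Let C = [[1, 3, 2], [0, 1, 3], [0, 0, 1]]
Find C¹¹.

C = I + N where N = [[0, 3, 2], [0, 0, 3], [0, 0, 0]] is strictly upper-triangular, so N³ = 0.
(I + N)¹¹ = I + 11·N + 55·N² = [[1, 33, 517], [0, 1, 33], [0, 0, 1]].

[[1, 33, 517], [0, 1, 33], [0, 0, 1]]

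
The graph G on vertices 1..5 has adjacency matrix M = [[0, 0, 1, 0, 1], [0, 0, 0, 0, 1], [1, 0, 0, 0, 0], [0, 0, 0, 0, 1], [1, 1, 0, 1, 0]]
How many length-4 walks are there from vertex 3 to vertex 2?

0

The number of length-4 walks from vertex 3 to vertex 2 is entry (3,2) of M^4, where M is the adjacency matrix.
M^2 = [[2, 1, 0, 1, 0], [1, 1, 0, 1, 0], [0, 0, 1, 0, 1], [1, 1, 0, 1, 0], [0, 0, 1, 0, 3]]
M^3 = [[0, 0, 2, 0, 4], [0, 0, 1, 0, 3], [2, 1, 0, 1, 0], [0, 0, 1, 0, 3], [4, 3, 0, 3, 0]]
M^4 = [[6, 4, 0, 4, 0], [4, 3, 0, 3, 0], [0, 0, 2, 0, 4], [4, 3, 0, 3, 0], [0, 0, 4, 0, 10]]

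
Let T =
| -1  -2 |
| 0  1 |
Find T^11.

[[-1, -2], [0, 1]]

T² = I (check: tr T = 0 and det T = -1), so T^11 = T since 11 is odd.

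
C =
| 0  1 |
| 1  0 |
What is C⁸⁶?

[[1, 0], [0, 1]]

C² = I (check: tr C = 0 and det C = -1), so C⁸⁶ = I since 86 is even.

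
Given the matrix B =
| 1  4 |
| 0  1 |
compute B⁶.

[[1, 24], [0, 1]]

B = I + N where N = [[0, 4], [0, 0]] is strictly upper-triangular, so N² = 0.
(I + N)⁶ = I + 6·N = [[1, 24], [0, 1]].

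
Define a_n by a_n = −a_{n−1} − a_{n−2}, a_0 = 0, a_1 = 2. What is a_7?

With companion matrix A = [[−1, −1], [1, 0]], [a_n, a_{n−1}]ᵀ = A·[a_{n−1}, a_{n−2}]ᵀ, so [a_7, a_6]ᵀ = A⁶·[a_1, a_0]ᵀ.
A⁶ = [[1, 0], [0, 1]], giving [a_7, a_6]ᵀ = [[2], [0]].

2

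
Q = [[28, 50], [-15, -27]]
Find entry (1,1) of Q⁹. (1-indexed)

tr Q = 1 and det Q = -6, so the characteristic polynomial is λ² − (1)λ + (-6) with roots -2 and 3.
Eigenvectors give P = [[-5, 2], [3, -1]] with P⁻¹ = [[1, 2], [3, 5]], and Q = P·diag(-2, 3)·P⁻¹.
Then Q⁹ = P·diag(-512, 19683)·P⁻¹ = [[2560, 39366], [-1536, -19683]] · [[1, 2], [3, 5]] = [[120658, 201950], [-60585, -101487]].

120658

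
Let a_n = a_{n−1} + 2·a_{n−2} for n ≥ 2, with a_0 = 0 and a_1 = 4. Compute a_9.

With companion matrix A = [[1, 2], [1, 0]], [a_n, a_{n−1}]ᵀ = A·[a_{n−1}, a_{n−2}]ᵀ, so [a_9, a_8]ᵀ = A⁸·[a_1, a_0]ᵀ.
A⁸ = [[171, 170], [85, 86]], giving [a_9, a_8]ᵀ = [[684], [340]].

684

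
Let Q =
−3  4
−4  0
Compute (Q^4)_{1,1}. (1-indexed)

−95

Q^2 = [[−7, −12], [12, −16]]
Q^3 = [[69, −28], [28, 48]]
Q^4 = [[−95, 276], [−276, 112]]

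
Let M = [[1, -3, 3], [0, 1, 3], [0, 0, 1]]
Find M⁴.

M = I + N where N = [[0, -3, 3], [0, 0, 3], [0, 0, 0]] is strictly upper-triangular, so N³ = 0.
(I + N)⁴ = I + 4·N + 6·N² = [[1, -12, -42], [0, 1, 12], [0, 0, 1]].

[[1, -12, -42], [0, 1, 12], [0, 0, 1]]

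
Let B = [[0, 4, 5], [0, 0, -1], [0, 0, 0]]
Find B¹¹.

[[0, 0, 0], [0, 0, 0], [0, 0, 0]]

B is strictly triangular, hence nilpotent: B³ = 0, so B¹¹ = 0.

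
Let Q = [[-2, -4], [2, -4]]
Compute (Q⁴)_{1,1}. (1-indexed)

-272

Q² = [[-4, 24], [-12, 8]]
Q³ = [[56, -80], [40, 16]]
Q⁴ = [[-272, 96], [-48, -224]]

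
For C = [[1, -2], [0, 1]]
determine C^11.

C = I + N where N = [[0, -2], [0, 0]] is strictly upper-triangular, so N^2 = 0.
(I + N)^11 = I + 11·N = [[1, -22], [0, 1]].

[[1, -22], [0, 1]]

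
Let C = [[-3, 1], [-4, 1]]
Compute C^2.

[[5, -2], [8, -3]]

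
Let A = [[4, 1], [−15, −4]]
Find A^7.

A² = I (check: tr A = 0 and det A = −1), so A^7 = A since 7 is odd.

[[4, 1], [−15, −4]]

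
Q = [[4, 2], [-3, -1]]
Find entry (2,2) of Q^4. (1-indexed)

-29

tr Q = 3 and det Q = 2, so the characteristic polynomial is λ² − (3)λ + (2) with roots 1 and 2.
Eigenvectors give P = [[-2, -1], [3, 1]] with P⁻¹ = [[1, 1], [-3, -2]], and Q = P·diag(1, 2)·P⁻¹.
Then Q^4 = P·diag(1, 16)·P⁻¹ = [[-2, -16], [3, 16]] · [[1, 1], [-3, -2]] = [[46, 30], [-45, -29]].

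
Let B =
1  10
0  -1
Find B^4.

[[1, 0], [0, 1]]

B² = I (check: tr B = 0 and det B = -1), so B^4 = I since 4 is even.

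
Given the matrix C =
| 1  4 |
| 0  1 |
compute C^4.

C = I + N where N = [[0, 4], [0, 0]] is strictly upper-triangular, so N^2 = 0.
(I + N)^4 = I + 4·N = [[1, 16], [0, 1]].

[[1, 16], [0, 1]]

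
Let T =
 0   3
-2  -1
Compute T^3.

[[6, -15], [10, 11]]

T^2 = [[-6, -3], [2, -5]]
T^3 = [[6, -15], [10, 11]]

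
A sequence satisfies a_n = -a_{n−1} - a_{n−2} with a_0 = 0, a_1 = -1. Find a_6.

0

With companion matrix Q = [[-1, -1], [1, 0]], [a_n, a_{n−1}]ᵀ = Q·[a_{n−1}, a_{n−2}]ᵀ, so [a_6, a_5]ᵀ = Q⁵·[a_1, a_0]ᵀ.
Q⁵ = [[0, 1], [-1, -1]], giving [a_6, a_5]ᵀ = [[0], [1]].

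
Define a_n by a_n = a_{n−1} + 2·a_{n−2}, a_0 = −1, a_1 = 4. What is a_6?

62

With companion matrix C = [[1, 2], [1, 0]], [a_n, a_{n−1}]ᵀ = C·[a_{n−1}, a_{n−2}]ᵀ, so [a_6, a_5]ᵀ = C^5·[a_1, a_0]ᵀ.
C^5 = [[21, 22], [11, 10]], giving [a_6, a_5]ᵀ = [[62], [34]].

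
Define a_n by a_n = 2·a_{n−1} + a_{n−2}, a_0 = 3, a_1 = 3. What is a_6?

With companion matrix Q = [[2, 1], [1, 0]], [a_n, a_{n−1}]ᵀ = Q·[a_{n−1}, a_{n−2}]ᵀ, so [a_6, a_5]ᵀ = Q⁵·[a_1, a_0]ᵀ.
Q⁵ = [[70, 29], [29, 12]], giving [a_6, a_5]ᵀ = [[297], [123]].

297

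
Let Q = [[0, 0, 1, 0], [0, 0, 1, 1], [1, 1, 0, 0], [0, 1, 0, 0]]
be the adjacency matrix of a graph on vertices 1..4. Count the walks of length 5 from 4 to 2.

5

The number of length-5 walks from vertex 4 to vertex 2 is entry (4,2) of Q⁵, where Q is the adjacency matrix.
Q² = [[1, 1, 0, 0], [1, 2, 0, 0], [0, 0, 2, 1], [0, 0, 1, 1]]
Q³ = [[0, 0, 2, 1], [0, 0, 3, 2], [2, 3, 0, 0], [1, 2, 0, 0]]
Q⁴ = [[2, 3, 0, 0], [3, 5, 0, 0], [0, 0, 5, 3], [0, 0, 3, 2]]
Q⁵ = [[0, 0, 5, 3], [0, 0, 8, 5], [5, 8, 0, 0], [3, 5, 0, 0]]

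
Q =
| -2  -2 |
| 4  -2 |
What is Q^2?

[[-4, 8], [-16, -4]]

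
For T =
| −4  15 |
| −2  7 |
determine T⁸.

tr T = 3 and det T = 2, so the characteristic polynomial is λ² − (3)λ + (2) with roots 2 and 1.
Eigenvectors give P = [[−5, 3], [−2, 1]] with P⁻¹ = [[1, −3], [2, −5]], and T = P·diag(2, 1)·P⁻¹.
Then T⁸ = P·diag(256, 1)·P⁻¹ = [[−1280, 3], [−512, 1]] · [[1, −3], [2, −5]] = [[−1274, 3825], [−510, 1531]].

[[−1274, 3825], [−510, 1531]]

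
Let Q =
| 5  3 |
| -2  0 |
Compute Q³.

tr Q = 5 and det Q = 6, so the characteristic polynomial is λ² − (5)λ + (6) with roots 3 and 2.
Eigenvectors give P = [[3, -1], [-2, 1]] with P⁻¹ = [[1, 1], [2, 3]], and Q = P·diag(3, 2)·P⁻¹.
Then Q³ = P·diag(27, 8)·P⁻¹ = [[81, -8], [-54, 8]] · [[1, 1], [2, 3]] = [[65, 57], [-38, -30]].

[[65, 57], [-38, -30]]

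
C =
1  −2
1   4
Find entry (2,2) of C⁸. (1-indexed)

12866

tr C = 5 and det C = 6, so the characteristic polynomial is λ² − (5)λ + (6) with roots 3 and 2.
Eigenvectors give P = [[−1, 2], [1, −1]] with P⁻¹ = [[1, 2], [1, 1]], and C = P·diag(3, 2)·P⁻¹.
Then C⁸ = P·diag(6561, 256)·P⁻¹ = [[−6561, 512], [6561, −256]] · [[1, 2], [1, 1]] = [[−6049, −12610], [6305, 12866]].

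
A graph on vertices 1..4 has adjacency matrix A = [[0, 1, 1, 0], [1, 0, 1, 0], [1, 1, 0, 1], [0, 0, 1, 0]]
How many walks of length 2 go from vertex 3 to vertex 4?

The number of length-2 walks from vertex 3 to vertex 4 is entry (3,4) of A², where A is the adjacency matrix.
A² = [[2, 1, 1, 1], [1, 2, 1, 1], [1, 1, 3, 0], [1, 1, 0, 1]]

0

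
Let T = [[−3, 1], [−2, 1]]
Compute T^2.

[[7, −2], [4, −1]]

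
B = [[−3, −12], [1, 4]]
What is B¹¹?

B² = B (a projection; rank 1, trace 1), so B¹¹ = B.

[[−3, −12], [1, 4]]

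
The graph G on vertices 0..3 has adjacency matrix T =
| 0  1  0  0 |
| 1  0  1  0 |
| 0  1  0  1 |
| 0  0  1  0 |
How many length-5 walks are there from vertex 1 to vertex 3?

The number of length-5 walks from vertex 1 to vertex 3 is entry (1,3) of T⁵, where T is the adjacency matrix.
T² = [[1, 0, 1, 0], [0, 2, 0, 1], [1, 0, 2, 0], [0, 1, 0, 1]]
T³ = [[0, 2, 0, 1], [2, 0, 3, 0], [0, 3, 0, 2], [1, 0, 2, 0]]
T⁴ = [[2, 0, 3, 0], [0, 5, 0, 3], [3, 0, 5, 0], [0, 3, 0, 2]]
T⁵ = [[0, 5, 0, 3], [5, 0, 8, 0], [0, 8, 0, 5], [3, 0, 5, 0]]

0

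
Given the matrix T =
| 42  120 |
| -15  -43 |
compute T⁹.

[[162072, 484680], [-60585, -181243]]

tr T = -1 and det T = -6, so the characteristic polynomial is λ² − (-1)λ + (-6) with roots 2 and -3.
Eigenvectors give P = [[-3, -8], [1, 3]] with P⁻¹ = [[-3, -8], [1, 3]], and T = P·diag(2, -3)·P⁻¹.
Then T⁹ = P·diag(512, -19683)·P⁻¹ = [[-1536, 157464], [512, -59049]] · [[-3, -8], [1, 3]] = [[162072, 484680], [-60585, -181243]].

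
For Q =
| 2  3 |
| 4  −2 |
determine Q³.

[[32, 48], [64, −32]]

Q² = [[16, 0], [0, 16]]
Q³ = [[32, 48], [64, −32]]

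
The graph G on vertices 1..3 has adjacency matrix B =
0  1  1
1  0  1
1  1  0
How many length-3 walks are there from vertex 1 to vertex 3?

3

The number of length-3 walks from vertex 1 to vertex 3 is entry (1,3) of B³, where B is the adjacency matrix.
B² = [[2, 1, 1], [1, 2, 1], [1, 1, 2]]
B³ = [[2, 3, 3], [3, 2, 3], [3, 3, 2]]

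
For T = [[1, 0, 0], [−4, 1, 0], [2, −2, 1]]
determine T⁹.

[[1, 0, 0], [−36, 1, 0], [306, −18, 1]]

T = I + N where N = [[0, 0, 0], [−4, 0, 0], [2, −2, 0]] is strictly lower-triangular, so N³ = 0.
(I + N)⁹ = I + 9·N + 36·N² = [[1, 0, 0], [−36, 1, 0], [306, −18, 1]].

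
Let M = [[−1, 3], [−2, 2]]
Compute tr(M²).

−7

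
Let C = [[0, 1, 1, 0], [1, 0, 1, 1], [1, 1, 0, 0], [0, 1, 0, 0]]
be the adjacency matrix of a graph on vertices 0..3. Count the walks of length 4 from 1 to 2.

6

The number of length-4 walks from vertex 1 to vertex 2 is entry (1,2) of C⁴, where C is the adjacency matrix.
C² = [[2, 1, 1, 1], [1, 3, 1, 0], [1, 1, 2, 1], [1, 0, 1, 1]]
C³ = [[2, 4, 3, 1], [4, 2, 4, 3], [3, 4, 2, 1], [1, 3, 1, 0]]
C⁴ = [[7, 6, 6, 4], [6, 11, 6, 2], [6, 6, 7, 4], [4, 2, 4, 3]]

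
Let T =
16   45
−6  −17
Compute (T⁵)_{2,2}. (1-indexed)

−197

tr T = −1 and det T = −2, so the characteristic polynomial is λ² − (−1)λ + (−2) with roots −2 and 1.
Eigenvectors give P = [[−5, −3], [2, 1]] with P⁻¹ = [[1, 3], [−2, −5]], and T = P·diag(−2, 1)·P⁻¹.
Then T⁵ = P·diag(−32, 1)·P⁻¹ = [[160, −3], [−64, 1]] · [[1, 3], [−2, −5]] = [[166, 495], [−66, −197]].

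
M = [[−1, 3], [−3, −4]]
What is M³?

M² = [[−8, −15], [15, 7]]
M³ = [[53, 36], [−36, 17]]

[[53, 36], [−36, 17]]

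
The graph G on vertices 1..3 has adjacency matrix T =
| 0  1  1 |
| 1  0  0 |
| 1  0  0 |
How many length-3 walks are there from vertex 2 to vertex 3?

0

The number of length-3 walks from vertex 2 to vertex 3 is entry (2,3) of T³, where T is the adjacency matrix.
T² = [[2, 0, 0], [0, 1, 1], [0, 1, 1]]
T³ = [[0, 2, 2], [2, 0, 0], [2, 0, 0]]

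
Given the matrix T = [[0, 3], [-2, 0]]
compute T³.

T² = [[-6, 0], [0, -6]]
T³ = [[0, -18], [12, 0]]

[[0, -18], [12, 0]]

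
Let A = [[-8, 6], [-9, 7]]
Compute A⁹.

[[-1538, 1026], [-1539, 1027]]

tr A = -1 and det A = -2, so the characteristic polynomial is λ² − (-1)λ + (-2) with roots 1 and -2.
Eigenvectors give P = [[-2, 1], [-3, 1]] with P⁻¹ = [[1, -1], [3, -2]], and A = P·diag(1, -2)·P⁻¹.
Then A⁹ = P·diag(1, -512)·P⁻¹ = [[-2, -512], [-3, -512]] · [[1, -1], [3, -2]] = [[-1538, 1026], [-1539, 1027]].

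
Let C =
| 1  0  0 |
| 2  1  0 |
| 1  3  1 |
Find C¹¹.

[[1, 0, 0], [22, 1, 0], [341, 33, 1]]

C = I + N where N = [[0, 0, 0], [2, 0, 0], [1, 3, 0]] is strictly lower-triangular, so N³ = 0.
(I + N)¹¹ = I + 11·N + 55·N² = [[1, 0, 0], [22, 1, 0], [341, 33, 1]].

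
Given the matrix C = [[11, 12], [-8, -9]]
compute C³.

[[83, 84], [-56, -57]]

tr C = 2 and det C = -3, so the characteristic polynomial is λ² − (2)λ + (-3) with roots 3 and -1.
Eigenvectors give P = [[-3, -1], [2, 1]] with P⁻¹ = [[-1, -1], [2, 3]], and C = P·diag(3, -1)·P⁻¹.
Then C³ = P·diag(27, -1)·P⁻¹ = [[-81, 1], [54, -1]] · [[-1, -1], [2, 3]] = [[83, 84], [-56, -57]].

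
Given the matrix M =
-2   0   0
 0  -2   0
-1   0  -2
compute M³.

[[-8, 0, 0], [0, -8, 0], [-12, 0, -8]]

M² = [[4, 0, 0], [0, 4, 0], [4, 0, 4]]
M³ = [[-8, 0, 0], [0, -8, 0], [-12, 0, -8]]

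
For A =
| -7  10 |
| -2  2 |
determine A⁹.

tr A = -5 and det A = 6, so the characteristic polynomial is λ² − (-5)λ + (6) with roots -3 and -2.
Eigenvectors give P = [[-5, -2], [-2, -1]] with P⁻¹ = [[-1, 2], [2, -5]], and A = P·diag(-3, -2)·P⁻¹.
Then A⁹ = P·diag(-19683, -512)·P⁻¹ = [[98415, 1024], [39366, 512]] · [[-1, 2], [2, -5]] = [[-96367, 191710], [-38342, 76172]].

[[-96367, 191710], [-38342, 76172]]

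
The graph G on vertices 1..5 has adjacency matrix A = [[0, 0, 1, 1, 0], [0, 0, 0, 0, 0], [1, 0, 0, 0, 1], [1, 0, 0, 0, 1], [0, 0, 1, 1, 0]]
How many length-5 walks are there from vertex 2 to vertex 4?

0

The number of length-5 walks from vertex 2 to vertex 4 is entry (2,4) of A⁵, where A is the adjacency matrix.
A² = [[2, 0, 0, 0, 2], [0, 0, 0, 0, 0], [0, 0, 2, 2, 0], [0, 0, 2, 2, 0], [2, 0, 0, 0, 2]]
A³ = [[0, 0, 4, 4, 0], [0, 0, 0, 0, 0], [4, 0, 0, 0, 4], [4, 0, 0, 0, 4], [0, 0, 4, 4, 0]]
A⁴ = [[8, 0, 0, 0, 8], [0, 0, 0, 0, 0], [0, 0, 8, 8, 0], [0, 0, 8, 8, 0], [8, 0, 0, 0, 8]]
A⁵ = [[0, 0, 16, 16, 0], [0, 0, 0, 0, 0], [16, 0, 0, 0, 16], [16, 0, 0, 0, 16], [0, 0, 16, 16, 0]]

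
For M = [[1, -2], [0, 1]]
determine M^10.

[[1, -20], [0, 1]]

M = I + N where N = [[0, -2], [0, 0]] is strictly upper-triangular, so N^2 = 0.
(I + N)^10 = I + 10·N = [[1, -20], [0, 1]].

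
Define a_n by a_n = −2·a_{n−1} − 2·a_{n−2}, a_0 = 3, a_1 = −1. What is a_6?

With companion matrix A = [[−2, −2], [1, 0]], [a_n, a_{n−1}]ᵀ = A·[a_{n−1}, a_{n−2}]ᵀ, so [a_6, a_5]ᵀ = A⁵·[a_1, a_0]ᵀ.
A⁵ = [[8, 8], [−4, 0]], giving [a_6, a_5]ᵀ = [[16], [4]].

16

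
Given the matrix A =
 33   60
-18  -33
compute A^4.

[[81, 0], [0, 81]]

tr A = 0 and det A = -9, so the characteristic polynomial is λ² − (0)λ + (-9) with roots -3 and 3.
Eigenvectors give P = [[-5, -2], [3, 1]] with P⁻¹ = [[1, 2], [-3, -5]], and A = P·diag(-3, 3)·P⁻¹.
Then A^4 = P·diag(81, 81)·P⁻¹ = [[-405, -162], [243, 81]] · [[1, 2], [-3, -5]] = [[81, 0], [0, 81]].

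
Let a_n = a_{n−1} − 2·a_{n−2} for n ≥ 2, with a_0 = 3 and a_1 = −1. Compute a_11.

With companion matrix C = [[1, −2], [1, 0]], [a_n, a_{n−1}]ᵀ = C·[a_{n−1}, a_{n−2}]ᵀ, so [a_11, a_10]ᵀ = C¹⁰·[a_1, a_0]ᵀ.
C¹⁰ = [[23, 22], [−11, 34]], giving [a_11, a_10]ᵀ = [[43], [113]].

43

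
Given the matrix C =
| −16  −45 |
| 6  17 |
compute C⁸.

[[−1274, −3825], [510, 1531]]

tr C = 1 and det C = −2, so the characteristic polynomial is λ² − (1)λ + (−2) with roots −1 and 2.
Eigenvectors give P = [[−3, −5], [1, 2]] with P⁻¹ = [[−2, −5], [1, 3]], and C = P·diag(−1, 2)·P⁻¹.
Then C⁸ = P·diag(1, 256)·P⁻¹ = [[−3, −1280], [1, 512]] · [[−2, −5], [1, 3]] = [[−1274, −3825], [510, 1531]].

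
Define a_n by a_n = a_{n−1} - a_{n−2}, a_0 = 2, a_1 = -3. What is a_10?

3

With companion matrix C = [[1, -1], [1, 0]], [a_n, a_{n−1}]ᵀ = C·[a_{n−1}, a_{n−2}]ᵀ, so [a_10, a_9]ᵀ = C⁹·[a_1, a_0]ᵀ.
C⁹ = [[-1, 0], [0, -1]], giving [a_10, a_9]ᵀ = [[3], [-2]].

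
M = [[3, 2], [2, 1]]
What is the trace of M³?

M² = [[13, 8], [8, 5]]
M³ = [[55, 34], [34, 21]]

76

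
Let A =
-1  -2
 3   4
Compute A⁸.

tr A = 3 and det A = 2, so the characteristic polynomial is λ² − (3)λ + (2) with roots 1 and 2.
Eigenvectors give P = [[-1, -2], [1, 3]] with P⁻¹ = [[-3, -2], [1, 1]], and A = P·diag(1, 2)·P⁻¹.
Then A⁸ = P·diag(1, 256)·P⁻¹ = [[-1, -512], [1, 768]] · [[-3, -2], [1, 1]] = [[-509, -510], [765, 766]].

[[-509, -510], [765, 766]]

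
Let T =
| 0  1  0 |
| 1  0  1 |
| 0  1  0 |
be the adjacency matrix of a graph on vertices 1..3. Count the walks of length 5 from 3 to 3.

The number of length-5 walks from vertex 3 to vertex 3 is entry (3,3) of T^5, where T is the adjacency matrix.
T^2 = [[1, 0, 1], [0, 2, 0], [1, 0, 1]]
T^3 = [[0, 2, 0], [2, 0, 2], [0, 2, 0]]
T^4 = [[2, 0, 2], [0, 4, 0], [2, 0, 2]]
T^5 = [[0, 4, 0], [4, 0, 4], [0, 4, 0]]

0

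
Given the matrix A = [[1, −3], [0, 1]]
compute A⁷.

A = I + N where N = [[0, −3], [0, 0]] is strictly upper-triangular, so N² = 0.
(I + N)⁷ = I + 7·N = [[1, −21], [0, 1]].

[[1, −21], [0, 1]]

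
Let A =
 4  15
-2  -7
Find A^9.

tr A = -3 and det A = 2, so the characteristic polynomial is λ² − (-3)λ + (2) with roots -2 and -1.
Eigenvectors give P = [[5, -3], [-2, 1]] with P⁻¹ = [[-1, -3], [-2, -5]], and A = P·diag(-2, -1)·P⁻¹.
Then A^9 = P·diag(-512, -1)·P⁻¹ = [[-2560, 3], [1024, -1]] · [[-1, -3], [-2, -5]] = [[2554, 7665], [-1022, -3067]].

[[2554, 7665], [-1022, -3067]]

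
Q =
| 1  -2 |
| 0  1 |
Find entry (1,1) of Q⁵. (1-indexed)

Q = I + N where N = [[0, -2], [0, 0]] is strictly upper-triangular, so N² = 0.
(I + N)⁵ = I + 5·N = [[1, -10], [0, 1]].

1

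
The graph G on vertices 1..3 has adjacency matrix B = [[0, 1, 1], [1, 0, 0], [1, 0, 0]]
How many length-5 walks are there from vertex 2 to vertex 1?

The number of length-5 walks from vertex 2 to vertex 1 is entry (2,1) of B⁵, where B is the adjacency matrix.
B² = [[2, 0, 0], [0, 1, 1], [0, 1, 1]]
B³ = [[0, 2, 2], [2, 0, 0], [2, 0, 0]]
B⁴ = [[4, 0, 0], [0, 2, 2], [0, 2, 2]]
B⁵ = [[0, 4, 4], [4, 0, 0], [4, 0, 0]]

4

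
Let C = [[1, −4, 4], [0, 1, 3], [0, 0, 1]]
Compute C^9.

[[1, −36, −396], [0, 1, 27], [0, 0, 1]]

C = I + N where N = [[0, −4, 4], [0, 0, 3], [0, 0, 0]] is strictly upper-triangular, so N^3 = 0.
(I + N)^9 = I + 9·N + 36·N^2 = [[1, −36, −396], [0, 1, 27], [0, 0, 1]].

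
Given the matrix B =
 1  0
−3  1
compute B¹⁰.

[[1, 0], [−30, 1]]

B = I + N where N = [[0, 0], [−3, 0]] is strictly lower-triangular, so N² = 0.
(I + N)¹⁰ = I + 10·N = [[1, 0], [−30, 1]].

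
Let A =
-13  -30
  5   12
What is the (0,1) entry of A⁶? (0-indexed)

3990

tr A = -1 and det A = -6, so the characteristic polynomial is λ² − (-1)λ + (-6) with roots 2 and -3.
Eigenvectors give P = [[-2, 3], [1, -1]] with P⁻¹ = [[1, 3], [1, 2]], and A = P·diag(2, -3)·P⁻¹.
Then A⁶ = P·diag(64, 729)·P⁻¹ = [[-128, 2187], [64, -729]] · [[1, 3], [1, 2]] = [[2059, 3990], [-665, -1266]].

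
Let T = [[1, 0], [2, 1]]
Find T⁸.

[[1, 0], [16, 1]]

T = I + N where N = [[0, 0], [2, 0]] is strictly lower-triangular, so N² = 0.
(I + N)⁸ = I + 8·N = [[1, 0], [16, 1]].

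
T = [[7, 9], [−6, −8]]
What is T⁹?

[[1027, 1539], [−1026, −1538]]

tr T = −1 and det T = −2, so the characteristic polynomial is λ² − (−1)λ + (−2) with roots 1 and −2.
Eigenvectors give P = [[3, −1], [−2, 1]] with P⁻¹ = [[1, 1], [2, 3]], and T = P·diag(1, −2)·P⁻¹.
Then T⁹ = P·diag(1, −512)·P⁻¹ = [[3, 512], [−2, −512]] · [[1, 1], [2, 3]] = [[1027, 1539], [−1026, −1538]].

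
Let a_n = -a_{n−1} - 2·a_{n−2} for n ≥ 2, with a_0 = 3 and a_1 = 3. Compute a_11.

3

With companion matrix B = [[-1, -2], [1, 0]], [a_n, a_{n−1}]ᵀ = B·[a_{n−1}, a_{n−2}]ᵀ, so [a_11, a_10]ᵀ = B¹⁰·[a_1, a_0]ᵀ.
B¹⁰ = [[23, -22], [11, 34]], giving [a_11, a_10]ᵀ = [[3], [135]].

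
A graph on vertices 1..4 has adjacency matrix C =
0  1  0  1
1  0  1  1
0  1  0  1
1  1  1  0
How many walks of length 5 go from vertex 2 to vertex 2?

32

The number of length-5 walks from vertex 2 to vertex 2 is entry (2,2) of C⁵, where C is the adjacency matrix.
C² = [[2, 1, 2, 1], [1, 3, 1, 2], [2, 1, 2, 1], [1, 2, 1, 3]]
C³ = [[2, 5, 2, 5], [5, 4, 5, 5], [2, 5, 2, 5], [5, 5, 5, 4]]
C⁴ = [[10, 9, 10, 9], [9, 15, 9, 14], [10, 9, 10, 9], [9, 14, 9, 15]]
C⁵ = [[18, 29, 18, 29], [29, 32, 29, 33], [18, 29, 18, 29], [29, 33, 29, 32]]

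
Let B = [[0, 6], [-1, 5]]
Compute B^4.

tr B = 5 and det B = 6, so the characteristic polynomial is λ² − (5)λ + (6) with roots 2 and 3.
Eigenvectors give P = [[-3, -2], [-1, -1]] with P⁻¹ = [[-1, 2], [1, -3]], and B = P·diag(2, 3)·P⁻¹.
Then B^4 = P·diag(16, 81)·P⁻¹ = [[-48, -162], [-16, -81]] · [[-1, 2], [1, -3]] = [[-114, 390], [-65, 211]].

[[-114, 390], [-65, 211]]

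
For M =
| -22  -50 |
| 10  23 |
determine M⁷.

[[-9388, -23150], [4630, 11447]]

tr M = 1 and det M = -6, so the characteristic polynomial is λ² − (1)λ + (-6) with roots -2 and 3.
Eigenvectors give P = [[-5, 2], [2, -1]] with P⁻¹ = [[-1, -2], [-2, -5]], and M = P·diag(-2, 3)·P⁻¹.
Then M⁷ = P·diag(-128, 2187)·P⁻¹ = [[640, 4374], [-256, -2187]] · [[-1, -2], [-2, -5]] = [[-9388, -23150], [4630, 11447]].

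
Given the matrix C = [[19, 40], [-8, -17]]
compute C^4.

[[401, 800], [-160, -319]]

tr C = 2 and det C = -3, so the characteristic polynomial is λ² − (2)λ + (-3) with roots 3 and -1.
Eigenvectors give P = [[-5, 2], [2, -1]] with P⁻¹ = [[-1, -2], [-2, -5]], and C = P·diag(3, -1)·P⁻¹.
Then C^4 = P·diag(81, 1)·P⁻¹ = [[-405, 2], [162, -1]] · [[-1, -2], [-2, -5]] = [[401, 800], [-160, -319]].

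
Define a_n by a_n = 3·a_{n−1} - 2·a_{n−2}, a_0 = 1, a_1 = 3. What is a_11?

With companion matrix B = [[3, -2], [1, 0]], [a_n, a_{n−1}]ᵀ = B·[a_{n−1}, a_{n−2}]ᵀ, so [a_11, a_10]ᵀ = B¹⁰·[a_1, a_0]ᵀ.
B¹⁰ = [[2047, -2046], [1023, -1022]], giving [a_11, a_10]ᵀ = [[4095], [2047]].

4095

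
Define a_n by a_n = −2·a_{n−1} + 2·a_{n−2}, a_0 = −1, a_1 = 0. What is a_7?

240

With companion matrix T = [[−2, 2], [1, 0]], [a_n, a_{n−1}]ᵀ = T·[a_{n−1}, a_{n−2}]ᵀ, so [a_7, a_6]ᵀ = T⁶·[a_1, a_0]ᵀ.
T⁶ = [[328, −240], [−120, 88]], giving [a_7, a_6]ᵀ = [[240], [−88]].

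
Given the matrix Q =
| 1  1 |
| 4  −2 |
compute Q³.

Q² = [[5, −1], [−4, 8]]
Q³ = [[1, 7], [28, −20]]

[[1, 7], [28, −20]]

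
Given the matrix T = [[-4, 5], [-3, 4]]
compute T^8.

T² = I (check: tr T = 0 and det T = -1), so T^8 = I since 8 is even.

[[1, 0], [0, 1]]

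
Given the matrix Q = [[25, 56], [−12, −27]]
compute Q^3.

[[169, 392], [−84, −195]]

tr Q = −2 and det Q = −3, so the characteristic polynomial is λ² − (−2)λ + (−3) with roots −3 and 1.
Eigenvectors give P = [[−2, 7], [1, −3]] with P⁻¹ = [[3, 7], [1, 2]], and Q = P·diag(−3, 1)·P⁻¹.
Then Q^3 = P·diag(−27, 1)·P⁻¹ = [[54, 7], [−27, −3]] · [[3, 7], [1, 2]] = [[169, 392], [−84, −195]].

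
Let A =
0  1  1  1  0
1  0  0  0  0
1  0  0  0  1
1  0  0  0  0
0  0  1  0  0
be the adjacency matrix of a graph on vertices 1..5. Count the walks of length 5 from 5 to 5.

0

The number of length-5 walks from vertex 5 to vertex 5 is entry (5,5) of A⁵, where A is the adjacency matrix.
A² = [[3, 0, 0, 0, 1], [0, 1, 1, 1, 0], [0, 1, 2, 1, 0], [0, 1, 1, 1, 0], [1, 0, 0, 0, 1]]
A³ = [[0, 3, 4, 3, 0], [3, 0, 0, 0, 1], [4, 0, 0, 0, 2], [3, 0, 0, 0, 1], [0, 1, 2, 1, 0]]
A⁴ = [[10, 0, 0, 0, 4], [0, 3, 4, 3, 0], [0, 4, 6, 4, 0], [0, 3, 4, 3, 0], [4, 0, 0, 0, 2]]
A⁵ = [[0, 10, 14, 10, 0], [10, 0, 0, 0, 4], [14, 0, 0, 0, 6], [10, 0, 0, 0, 4], [0, 4, 6, 4, 0]]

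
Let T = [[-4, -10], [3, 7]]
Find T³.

tr T = 3 and det T = 2, so the characteristic polynomial is λ² − (3)λ + (2) with roots 2 and 1.
Eigenvectors give P = [[-5, -2], [3, 1]] with P⁻¹ = [[1, 2], [-3, -5]], and T = P·diag(2, 1)·P⁻¹.
Then T³ = P·diag(8, 1)·P⁻¹ = [[-40, -2], [24, 1]] · [[1, 2], [-3, -5]] = [[-34, -70], [21, 43]].

[[-34, -70], [21, 43]]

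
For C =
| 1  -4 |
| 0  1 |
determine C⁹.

[[1, -36], [0, 1]]

C = I + N where N = [[0, -4], [0, 0]] is strictly upper-triangular, so N² = 0.
(I + N)⁹ = I + 9·N = [[1, -36], [0, 1]].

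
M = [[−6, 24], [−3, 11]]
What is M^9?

tr M = 5 and det M = 6, so the characteristic polynomial is λ² − (5)λ + (6) with roots 2 and 3.
Eigenvectors give P = [[3, −8], [1, −3]] with P⁻¹ = [[3, −8], [1, −3]], and M = P·diag(2, 3)·P⁻¹.
Then M^9 = P·diag(512, 19683)·P⁻¹ = [[1536, −157464], [512, −59049]] · [[3, −8], [1, −3]] = [[−152856, 460104], [−57513, 173051]].

[[−152856, 460104], [−57513, 173051]]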